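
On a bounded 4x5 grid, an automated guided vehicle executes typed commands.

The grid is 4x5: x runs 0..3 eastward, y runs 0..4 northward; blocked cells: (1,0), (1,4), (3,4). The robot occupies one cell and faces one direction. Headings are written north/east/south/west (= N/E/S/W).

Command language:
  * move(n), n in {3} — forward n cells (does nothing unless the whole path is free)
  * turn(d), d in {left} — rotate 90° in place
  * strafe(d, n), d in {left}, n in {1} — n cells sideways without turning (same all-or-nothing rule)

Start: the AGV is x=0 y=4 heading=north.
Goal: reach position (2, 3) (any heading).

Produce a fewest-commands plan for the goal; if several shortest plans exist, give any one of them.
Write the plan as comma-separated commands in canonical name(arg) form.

from: x=0 y=4 heading=north
[1] after turn(left): x=0 y=4 heading=west
[2] after strafe(left, 1): x=0 y=3 heading=west
[3] after turn(left): x=0 y=3 heading=south
[4] after strafe(left, 1): x=1 y=3 heading=south
[5] after strafe(left, 1): x=2 y=3 heading=south
nothing shorter than 5 reaches the goal.

turn(left), strafe(left, 1), turn(left), strafe(left, 1), strafe(left, 1)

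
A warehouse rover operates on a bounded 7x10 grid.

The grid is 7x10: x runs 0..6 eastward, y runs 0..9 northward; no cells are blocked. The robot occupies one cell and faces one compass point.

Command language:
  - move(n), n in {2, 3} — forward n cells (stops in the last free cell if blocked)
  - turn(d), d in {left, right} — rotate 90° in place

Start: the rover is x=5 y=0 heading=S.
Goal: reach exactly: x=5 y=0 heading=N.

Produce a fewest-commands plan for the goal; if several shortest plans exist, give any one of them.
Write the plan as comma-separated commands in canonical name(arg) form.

t0: x=5 y=0 heading=S
step 1 (turn(right)): x=5 y=0 heading=W
step 2 (turn(right)): x=5 y=0 heading=N
no 1-step plan works, so 2 is optimal.

turn(right), turn(right)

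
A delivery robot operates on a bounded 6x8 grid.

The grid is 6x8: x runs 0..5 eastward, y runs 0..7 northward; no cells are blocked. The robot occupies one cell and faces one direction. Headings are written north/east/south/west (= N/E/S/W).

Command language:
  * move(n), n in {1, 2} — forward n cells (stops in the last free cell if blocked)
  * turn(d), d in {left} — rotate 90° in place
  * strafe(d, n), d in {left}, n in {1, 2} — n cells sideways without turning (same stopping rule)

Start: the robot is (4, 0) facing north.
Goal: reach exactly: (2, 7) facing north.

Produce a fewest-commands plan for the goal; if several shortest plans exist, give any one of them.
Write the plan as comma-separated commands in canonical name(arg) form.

begin: (4, 0) facing north
step 1 (move(1)): (4, 1) facing north
step 2 (strafe(left, 2)): (2, 1) facing north
step 3 (move(2)): (2, 3) facing north
step 4 (move(2)): (2, 5) facing north
step 5 (move(2)): (2, 7) facing north
minimal: 5 command(s), checked below 5.

move(1), strafe(left, 2), move(2), move(2), move(2)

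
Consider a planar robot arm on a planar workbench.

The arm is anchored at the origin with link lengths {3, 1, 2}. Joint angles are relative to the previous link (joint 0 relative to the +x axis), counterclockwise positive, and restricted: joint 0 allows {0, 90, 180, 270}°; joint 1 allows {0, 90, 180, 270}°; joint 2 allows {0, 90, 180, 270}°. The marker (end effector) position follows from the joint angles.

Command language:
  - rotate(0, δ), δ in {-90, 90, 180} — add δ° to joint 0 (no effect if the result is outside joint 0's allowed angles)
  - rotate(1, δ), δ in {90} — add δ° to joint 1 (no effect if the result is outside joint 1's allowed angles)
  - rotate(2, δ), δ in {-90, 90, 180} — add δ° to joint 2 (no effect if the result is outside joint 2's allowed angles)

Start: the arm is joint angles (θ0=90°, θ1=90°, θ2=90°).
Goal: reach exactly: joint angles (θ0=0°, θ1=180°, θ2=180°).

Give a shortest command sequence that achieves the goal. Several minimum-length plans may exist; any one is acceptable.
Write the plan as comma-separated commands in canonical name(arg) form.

start: joint angles (θ0=90°, θ1=90°, θ2=90°)
step 1 (rotate(1, 90)): joint angles (θ0=90°, θ1=180°, θ2=90°)
step 2 (rotate(0, -90)): joint angles (θ0=0°, θ1=180°, θ2=90°)
step 3 (rotate(2, 90)): joint angles (θ0=0°, θ1=180°, θ2=180°)
minimal: 3 command(s), checked below 3.

rotate(1, 90), rotate(0, -90), rotate(2, 90)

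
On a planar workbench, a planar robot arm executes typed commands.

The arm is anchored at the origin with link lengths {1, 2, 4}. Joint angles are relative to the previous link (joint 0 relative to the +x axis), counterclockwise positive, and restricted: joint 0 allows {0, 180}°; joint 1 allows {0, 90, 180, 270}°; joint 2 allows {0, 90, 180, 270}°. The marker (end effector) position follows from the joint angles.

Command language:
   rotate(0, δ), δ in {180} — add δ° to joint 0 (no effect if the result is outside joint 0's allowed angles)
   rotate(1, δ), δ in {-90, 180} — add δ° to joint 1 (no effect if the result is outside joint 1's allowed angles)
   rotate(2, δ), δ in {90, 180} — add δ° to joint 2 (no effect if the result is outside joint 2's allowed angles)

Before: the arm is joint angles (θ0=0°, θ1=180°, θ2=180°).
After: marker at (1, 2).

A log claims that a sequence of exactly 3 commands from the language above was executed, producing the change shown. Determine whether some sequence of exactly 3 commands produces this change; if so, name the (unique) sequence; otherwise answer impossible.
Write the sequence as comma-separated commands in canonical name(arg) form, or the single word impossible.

initial: joint angles (θ0=0°, θ1=180°, θ2=180°)
step 1 (rotate(1, -90)): joint angles (θ0=0°, θ1=90°, θ2=180°)
step 2 (rotate(1, -90)): joint angles (θ0=0°, θ1=0°, θ2=180°)
step 3 (rotate(1, -90)): joint angles (θ0=0°, θ1=270°, θ2=180°)
all 125 alternatives checked — unique.

rotate(1, -90), rotate(1, -90), rotate(1, -90)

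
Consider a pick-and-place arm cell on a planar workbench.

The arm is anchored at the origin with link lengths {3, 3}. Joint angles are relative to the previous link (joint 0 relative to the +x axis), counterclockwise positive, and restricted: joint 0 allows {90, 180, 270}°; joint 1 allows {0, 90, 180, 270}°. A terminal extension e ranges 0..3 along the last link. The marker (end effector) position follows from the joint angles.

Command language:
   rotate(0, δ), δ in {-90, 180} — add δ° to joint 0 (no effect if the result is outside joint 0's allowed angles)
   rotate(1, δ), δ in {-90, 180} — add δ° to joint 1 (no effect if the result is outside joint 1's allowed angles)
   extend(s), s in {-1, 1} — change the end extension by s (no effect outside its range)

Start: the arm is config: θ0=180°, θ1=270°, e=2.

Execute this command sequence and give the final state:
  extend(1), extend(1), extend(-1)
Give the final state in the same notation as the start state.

config: θ0=180°, θ1=270°, e=2

begin: config: θ0=180°, θ1=270°, e=2
[1] after extend(1): config: θ0=180°, θ1=270°, e=3
[2] after extend(1): config: θ0=180°, θ1=270°, e=3
[3] after extend(-1): config: θ0=180°, θ1=270°, e=2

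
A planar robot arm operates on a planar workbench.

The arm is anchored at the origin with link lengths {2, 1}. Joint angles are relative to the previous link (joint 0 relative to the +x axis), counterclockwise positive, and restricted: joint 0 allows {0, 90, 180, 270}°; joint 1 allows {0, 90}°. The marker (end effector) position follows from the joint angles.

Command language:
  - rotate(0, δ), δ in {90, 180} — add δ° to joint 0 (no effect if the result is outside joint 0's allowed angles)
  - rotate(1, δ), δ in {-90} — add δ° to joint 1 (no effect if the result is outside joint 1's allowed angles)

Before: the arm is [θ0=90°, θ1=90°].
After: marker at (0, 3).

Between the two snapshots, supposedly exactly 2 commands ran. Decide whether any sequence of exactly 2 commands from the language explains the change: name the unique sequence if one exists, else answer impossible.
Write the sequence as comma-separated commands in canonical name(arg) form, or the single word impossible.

rotate(1, -90), rotate(1, -90)

from: [θ0=90°, θ1=90°]
1. rotate(1, -90) → [θ0=90°, θ1=0°]
2. rotate(1, -90) → [θ0=90°, θ1=0°]
no rival 2-sequence matches.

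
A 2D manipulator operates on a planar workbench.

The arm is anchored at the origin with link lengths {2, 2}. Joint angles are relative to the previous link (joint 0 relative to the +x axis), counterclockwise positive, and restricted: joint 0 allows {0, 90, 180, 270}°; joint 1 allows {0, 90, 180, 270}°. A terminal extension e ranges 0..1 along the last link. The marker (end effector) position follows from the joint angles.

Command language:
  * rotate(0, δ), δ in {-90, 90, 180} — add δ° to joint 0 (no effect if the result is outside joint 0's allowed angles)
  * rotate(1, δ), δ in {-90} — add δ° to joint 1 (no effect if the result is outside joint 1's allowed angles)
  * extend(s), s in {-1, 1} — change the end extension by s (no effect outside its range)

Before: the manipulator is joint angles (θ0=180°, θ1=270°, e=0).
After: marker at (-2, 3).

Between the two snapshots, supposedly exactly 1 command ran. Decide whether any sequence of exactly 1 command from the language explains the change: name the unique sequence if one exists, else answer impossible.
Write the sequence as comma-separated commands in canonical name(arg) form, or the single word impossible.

from: joint angles (θ0=180°, θ1=270°, e=0)
1. extend(1) → joint angles (θ0=180°, θ1=270°, e=1)
uniquely the one of 6 1-step routes that fits.

extend(1)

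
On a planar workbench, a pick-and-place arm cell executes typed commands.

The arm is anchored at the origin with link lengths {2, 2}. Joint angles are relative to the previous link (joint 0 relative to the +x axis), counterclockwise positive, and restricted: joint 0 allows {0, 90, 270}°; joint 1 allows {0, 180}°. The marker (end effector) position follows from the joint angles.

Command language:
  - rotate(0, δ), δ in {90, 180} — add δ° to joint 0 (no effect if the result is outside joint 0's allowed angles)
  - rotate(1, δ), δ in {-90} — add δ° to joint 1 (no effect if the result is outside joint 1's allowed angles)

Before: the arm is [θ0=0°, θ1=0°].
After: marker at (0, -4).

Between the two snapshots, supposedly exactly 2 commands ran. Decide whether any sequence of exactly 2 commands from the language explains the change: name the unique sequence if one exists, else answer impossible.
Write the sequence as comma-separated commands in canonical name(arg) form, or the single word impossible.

rotate(0, 90), rotate(0, 180)

key: running rotate(0, 180) before rotate(0, 90) would end elsewhere — order is forced
t0: [θ0=0°, θ1=0°]
1. rotate(0, 90) → [θ0=90°, θ1=0°]
2. rotate(0, 180) → [θ0=270°, θ1=0°]
all 9 alternatives checked — unique.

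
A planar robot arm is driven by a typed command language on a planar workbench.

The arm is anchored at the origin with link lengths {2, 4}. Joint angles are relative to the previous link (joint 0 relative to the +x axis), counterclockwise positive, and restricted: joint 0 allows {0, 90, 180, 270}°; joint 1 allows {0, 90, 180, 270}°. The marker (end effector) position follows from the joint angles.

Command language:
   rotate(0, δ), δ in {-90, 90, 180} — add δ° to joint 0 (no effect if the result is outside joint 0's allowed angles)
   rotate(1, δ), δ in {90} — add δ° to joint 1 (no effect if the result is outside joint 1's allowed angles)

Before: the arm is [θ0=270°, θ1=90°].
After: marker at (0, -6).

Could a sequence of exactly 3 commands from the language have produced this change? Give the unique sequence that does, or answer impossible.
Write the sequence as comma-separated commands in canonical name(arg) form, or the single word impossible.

from: [θ0=270°, θ1=90°]
t=1 rotate(1, 90) ⇒ [θ0=270°, θ1=180°]
t=2 rotate(1, 90) ⇒ [θ0=270°, θ1=270°]
t=3 rotate(1, 90) ⇒ [θ0=270°, θ1=0°]
uniquely the one of 64 3-step routes that fits.

rotate(1, 90), rotate(1, 90), rotate(1, 90)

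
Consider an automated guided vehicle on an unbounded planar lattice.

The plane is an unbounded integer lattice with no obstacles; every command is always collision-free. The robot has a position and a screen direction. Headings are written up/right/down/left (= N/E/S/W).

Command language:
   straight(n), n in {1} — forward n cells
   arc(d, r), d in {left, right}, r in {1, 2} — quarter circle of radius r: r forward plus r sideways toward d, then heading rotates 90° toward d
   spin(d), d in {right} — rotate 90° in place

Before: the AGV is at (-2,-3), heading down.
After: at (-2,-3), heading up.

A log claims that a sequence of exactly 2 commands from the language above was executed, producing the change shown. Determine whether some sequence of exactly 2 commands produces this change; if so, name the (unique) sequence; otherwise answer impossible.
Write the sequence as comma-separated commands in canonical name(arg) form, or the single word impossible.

spin(right), spin(right)

key: parked at (-2,-3) the whole time — nothing moves the robot
begin: at (-2,-3), heading down
[1] after spin(right): at (-2,-3), heading left
[2] after spin(right): at (-2,-3), heading up
uniquely the one of 36 2-step routes that fits.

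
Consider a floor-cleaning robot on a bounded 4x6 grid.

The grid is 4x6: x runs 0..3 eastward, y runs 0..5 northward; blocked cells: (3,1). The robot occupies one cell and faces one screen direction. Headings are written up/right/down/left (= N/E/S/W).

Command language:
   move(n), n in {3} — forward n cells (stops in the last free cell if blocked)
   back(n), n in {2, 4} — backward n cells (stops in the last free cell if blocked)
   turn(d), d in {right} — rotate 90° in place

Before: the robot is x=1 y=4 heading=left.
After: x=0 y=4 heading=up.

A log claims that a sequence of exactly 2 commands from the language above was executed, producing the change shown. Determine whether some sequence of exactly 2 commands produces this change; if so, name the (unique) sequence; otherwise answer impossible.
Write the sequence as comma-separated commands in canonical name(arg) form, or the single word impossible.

key: position moved to (0,4) AND the heading swung to N — translation plus rotation needed
begin: x=1 y=4 heading=left
[1] after move(3): x=0 y=4 heading=left
[2] after turn(right): x=0 y=4 heading=up
no rival 2-sequence matches.

move(3), turn(right)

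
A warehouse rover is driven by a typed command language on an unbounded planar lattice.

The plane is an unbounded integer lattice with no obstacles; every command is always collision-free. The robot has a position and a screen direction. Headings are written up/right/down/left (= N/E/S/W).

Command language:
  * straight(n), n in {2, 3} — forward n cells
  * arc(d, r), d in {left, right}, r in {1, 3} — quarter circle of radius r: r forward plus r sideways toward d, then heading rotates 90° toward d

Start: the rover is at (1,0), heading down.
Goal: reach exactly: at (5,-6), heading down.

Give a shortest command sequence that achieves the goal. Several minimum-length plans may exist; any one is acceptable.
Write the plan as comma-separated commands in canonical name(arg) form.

straight(2), arc(left, 1), arc(right, 3)

from: at (1,0), heading down
1. straight(2) → at (1,-2), heading down
2. arc(left, 1) → at (2,-3), heading right
3. arc(right, 3) → at (5,-6), heading down
no 2-step plan works, so 3 is optimal.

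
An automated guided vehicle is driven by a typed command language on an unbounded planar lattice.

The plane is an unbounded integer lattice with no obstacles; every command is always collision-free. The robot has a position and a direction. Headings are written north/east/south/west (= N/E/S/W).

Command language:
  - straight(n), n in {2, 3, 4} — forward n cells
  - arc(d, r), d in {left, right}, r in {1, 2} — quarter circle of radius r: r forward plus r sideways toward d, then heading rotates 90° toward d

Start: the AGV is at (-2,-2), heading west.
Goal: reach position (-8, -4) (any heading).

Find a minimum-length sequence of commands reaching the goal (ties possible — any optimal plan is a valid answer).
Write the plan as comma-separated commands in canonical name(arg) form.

straight(4), arc(left, 2)

initial: at (-2,-2), heading west
1. straight(4) → at (-6,-2), heading west
2. arc(left, 2) → at (-8,-4), heading south
shorter routes all fall short; 2 is best.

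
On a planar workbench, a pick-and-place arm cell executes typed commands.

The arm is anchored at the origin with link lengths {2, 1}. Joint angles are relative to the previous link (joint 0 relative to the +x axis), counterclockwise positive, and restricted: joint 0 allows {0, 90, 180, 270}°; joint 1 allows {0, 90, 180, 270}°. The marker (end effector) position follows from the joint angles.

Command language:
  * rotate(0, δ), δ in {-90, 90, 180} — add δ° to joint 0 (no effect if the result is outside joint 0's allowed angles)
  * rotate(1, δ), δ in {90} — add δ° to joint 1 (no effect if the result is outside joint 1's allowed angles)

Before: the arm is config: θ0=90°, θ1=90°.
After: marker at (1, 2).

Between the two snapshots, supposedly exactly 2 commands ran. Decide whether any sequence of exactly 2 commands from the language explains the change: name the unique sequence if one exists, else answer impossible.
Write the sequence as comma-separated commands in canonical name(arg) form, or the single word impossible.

t0: config: θ0=90°, θ1=90°
[1] after rotate(1, 90): config: θ0=90°, θ1=180°
[2] after rotate(1, 90): config: θ0=90°, θ1=270°
all 16 alternatives checked — unique.

rotate(1, 90), rotate(1, 90)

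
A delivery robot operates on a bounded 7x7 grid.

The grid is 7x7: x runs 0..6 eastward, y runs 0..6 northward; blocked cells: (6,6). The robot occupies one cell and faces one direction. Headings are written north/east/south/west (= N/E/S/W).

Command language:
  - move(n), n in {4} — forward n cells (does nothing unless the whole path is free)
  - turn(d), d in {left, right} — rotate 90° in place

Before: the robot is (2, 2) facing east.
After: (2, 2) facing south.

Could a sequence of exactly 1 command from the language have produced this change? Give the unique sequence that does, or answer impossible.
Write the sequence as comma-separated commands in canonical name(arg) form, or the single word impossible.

turn(right)

key: parked at (2,2) the whole time — nothing moves the robot
initial: (2, 2) facing east
t=1 turn(right) ⇒ (2, 2) facing south
no rival 1-sequence matches.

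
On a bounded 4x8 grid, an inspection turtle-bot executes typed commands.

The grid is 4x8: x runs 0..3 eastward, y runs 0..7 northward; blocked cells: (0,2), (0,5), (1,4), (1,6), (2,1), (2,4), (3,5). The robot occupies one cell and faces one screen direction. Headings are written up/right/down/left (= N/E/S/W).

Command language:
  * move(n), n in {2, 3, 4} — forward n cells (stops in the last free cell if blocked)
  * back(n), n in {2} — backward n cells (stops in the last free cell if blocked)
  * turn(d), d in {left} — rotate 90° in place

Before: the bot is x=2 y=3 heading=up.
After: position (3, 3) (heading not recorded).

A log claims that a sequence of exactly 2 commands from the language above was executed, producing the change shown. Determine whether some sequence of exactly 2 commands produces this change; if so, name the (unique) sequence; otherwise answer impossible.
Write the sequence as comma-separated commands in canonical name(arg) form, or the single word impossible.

key: order matters: swapping turn(left) and back(2) lands elsewhere
initial: x=2 y=3 heading=up
[1] after turn(left): x=2 y=3 heading=left
[2] after back(2): x=3 y=3 heading=left
no rival 2-sequence matches.

turn(left), back(2)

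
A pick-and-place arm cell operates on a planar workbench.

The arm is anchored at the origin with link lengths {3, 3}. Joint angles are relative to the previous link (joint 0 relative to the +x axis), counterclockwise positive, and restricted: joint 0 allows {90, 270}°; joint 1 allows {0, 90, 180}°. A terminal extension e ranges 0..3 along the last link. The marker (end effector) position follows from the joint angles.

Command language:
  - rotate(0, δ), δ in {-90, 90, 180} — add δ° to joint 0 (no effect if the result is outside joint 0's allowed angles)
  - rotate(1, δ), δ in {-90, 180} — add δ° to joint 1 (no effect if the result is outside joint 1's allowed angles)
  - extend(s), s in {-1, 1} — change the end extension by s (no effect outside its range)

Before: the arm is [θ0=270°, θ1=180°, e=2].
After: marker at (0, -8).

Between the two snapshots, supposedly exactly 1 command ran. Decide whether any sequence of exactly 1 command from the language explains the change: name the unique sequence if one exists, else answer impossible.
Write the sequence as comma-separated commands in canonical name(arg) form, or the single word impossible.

rotate(1, 180)

t0: [θ0=270°, θ1=180°, e=2]
[1] after rotate(1, 180): [θ0=270°, θ1=0°, e=2]
uniquely the one of 7 1-step routes that fits.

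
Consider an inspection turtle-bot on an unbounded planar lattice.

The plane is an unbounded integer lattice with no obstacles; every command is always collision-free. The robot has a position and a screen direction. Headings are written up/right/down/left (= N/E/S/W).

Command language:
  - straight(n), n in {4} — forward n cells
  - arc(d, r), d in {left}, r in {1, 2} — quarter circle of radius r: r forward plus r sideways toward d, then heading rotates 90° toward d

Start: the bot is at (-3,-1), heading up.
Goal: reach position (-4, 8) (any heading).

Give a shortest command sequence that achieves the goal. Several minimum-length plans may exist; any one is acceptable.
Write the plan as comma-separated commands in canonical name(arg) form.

straight(4), straight(4), arc(left, 1)

t0: at (-3,-1), heading up
1. straight(4) → at (-3,3), heading up
2. straight(4) → at (-3,7), heading up
3. arc(left, 1) → at (-4,8), heading left
minimal: 3 command(s), checked below 3.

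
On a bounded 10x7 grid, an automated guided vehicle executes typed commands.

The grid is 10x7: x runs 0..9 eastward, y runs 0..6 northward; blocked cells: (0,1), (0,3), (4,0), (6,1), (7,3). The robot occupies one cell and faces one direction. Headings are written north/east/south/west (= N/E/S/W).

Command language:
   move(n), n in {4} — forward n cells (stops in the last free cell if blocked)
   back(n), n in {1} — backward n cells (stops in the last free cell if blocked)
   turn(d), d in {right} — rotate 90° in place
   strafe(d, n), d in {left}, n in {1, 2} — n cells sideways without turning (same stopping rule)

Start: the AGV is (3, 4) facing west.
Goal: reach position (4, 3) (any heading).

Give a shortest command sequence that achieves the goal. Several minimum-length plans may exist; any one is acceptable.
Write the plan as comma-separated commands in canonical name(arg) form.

back(1), strafe(left, 1)

t0: (3, 4) facing west
1. back(1) → (4, 4) facing west
2. strafe(left, 1) → (4, 3) facing west
nothing shorter than 2 reaches the goal.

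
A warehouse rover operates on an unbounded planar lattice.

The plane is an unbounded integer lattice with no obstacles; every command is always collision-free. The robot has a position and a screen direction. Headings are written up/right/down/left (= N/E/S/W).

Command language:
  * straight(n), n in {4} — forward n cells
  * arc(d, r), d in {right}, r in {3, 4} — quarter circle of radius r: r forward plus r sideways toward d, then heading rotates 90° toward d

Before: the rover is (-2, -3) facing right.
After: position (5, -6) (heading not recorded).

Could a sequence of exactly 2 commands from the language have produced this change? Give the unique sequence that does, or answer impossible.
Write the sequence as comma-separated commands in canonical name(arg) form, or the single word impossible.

straight(4), arc(right, 3)

key: running arc(right, 3) before straight(4) would end elsewhere — order is forced
t0: (-2, -3) facing right
[1] after straight(4): (2, -3) facing right
[2] after arc(right, 3): (5, -6) facing down
no other 2-command option fits: unique.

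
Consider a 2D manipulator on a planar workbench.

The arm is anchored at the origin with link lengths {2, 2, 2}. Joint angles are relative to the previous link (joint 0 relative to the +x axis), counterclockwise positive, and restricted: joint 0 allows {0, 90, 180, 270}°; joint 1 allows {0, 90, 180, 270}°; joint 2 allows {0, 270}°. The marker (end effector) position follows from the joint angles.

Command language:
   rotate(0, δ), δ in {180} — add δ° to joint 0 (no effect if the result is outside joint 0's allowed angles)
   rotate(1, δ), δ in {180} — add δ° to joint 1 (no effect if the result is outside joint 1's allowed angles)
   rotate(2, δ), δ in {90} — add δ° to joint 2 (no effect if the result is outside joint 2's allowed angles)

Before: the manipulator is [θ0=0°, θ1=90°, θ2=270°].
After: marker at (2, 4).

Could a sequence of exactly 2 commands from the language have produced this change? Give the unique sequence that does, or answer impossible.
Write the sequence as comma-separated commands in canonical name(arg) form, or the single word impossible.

from: [θ0=0°, θ1=90°, θ2=270°]
step 1 (rotate(2, 90)): [θ0=0°, θ1=90°, θ2=0°]
step 2 (rotate(2, 90)): [θ0=0°, θ1=90°, θ2=0°]
no other 2-command option fits: unique.

rotate(2, 90), rotate(2, 90)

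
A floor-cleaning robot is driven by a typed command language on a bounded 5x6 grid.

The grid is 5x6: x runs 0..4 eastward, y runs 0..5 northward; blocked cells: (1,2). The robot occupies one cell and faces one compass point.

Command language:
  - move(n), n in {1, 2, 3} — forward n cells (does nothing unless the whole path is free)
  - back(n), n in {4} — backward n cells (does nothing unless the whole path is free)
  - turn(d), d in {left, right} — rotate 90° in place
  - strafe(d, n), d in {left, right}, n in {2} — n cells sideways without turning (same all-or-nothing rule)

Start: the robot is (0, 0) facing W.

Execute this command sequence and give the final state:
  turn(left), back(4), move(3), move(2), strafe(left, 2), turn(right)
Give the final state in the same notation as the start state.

(2, 1) facing W

initial: (0, 0) facing W
step 1 (turn(left)): (0, 0) facing S
step 2 (back(4)): (0, 4) facing S
step 3 (move(3)): (0, 1) facing S
step 4 (move(2)): (0, 1) facing S
step 5 (strafe(left, 2)): (2, 1) facing S
step 6 (turn(right)): (2, 1) facing W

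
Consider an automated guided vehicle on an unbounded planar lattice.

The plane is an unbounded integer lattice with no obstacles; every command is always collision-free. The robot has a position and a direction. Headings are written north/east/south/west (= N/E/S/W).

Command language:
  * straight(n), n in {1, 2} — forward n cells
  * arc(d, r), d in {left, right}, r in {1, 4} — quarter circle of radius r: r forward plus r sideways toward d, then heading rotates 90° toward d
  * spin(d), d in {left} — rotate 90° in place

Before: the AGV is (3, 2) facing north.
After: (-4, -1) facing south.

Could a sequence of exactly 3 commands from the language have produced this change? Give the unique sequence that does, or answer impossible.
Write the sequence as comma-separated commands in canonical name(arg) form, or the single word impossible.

key: position moved to (-4,-1) AND the heading swung to S — translation plus rotation needed
initial: (3, 2) facing north
1. arc(left, 1) → (2, 3) facing west
2. straight(2) → (0, 3) facing west
3. arc(left, 4) → (-4, -1) facing south
uniquely the one of 343 3-step routes that fits.

arc(left, 1), straight(2), arc(left, 4)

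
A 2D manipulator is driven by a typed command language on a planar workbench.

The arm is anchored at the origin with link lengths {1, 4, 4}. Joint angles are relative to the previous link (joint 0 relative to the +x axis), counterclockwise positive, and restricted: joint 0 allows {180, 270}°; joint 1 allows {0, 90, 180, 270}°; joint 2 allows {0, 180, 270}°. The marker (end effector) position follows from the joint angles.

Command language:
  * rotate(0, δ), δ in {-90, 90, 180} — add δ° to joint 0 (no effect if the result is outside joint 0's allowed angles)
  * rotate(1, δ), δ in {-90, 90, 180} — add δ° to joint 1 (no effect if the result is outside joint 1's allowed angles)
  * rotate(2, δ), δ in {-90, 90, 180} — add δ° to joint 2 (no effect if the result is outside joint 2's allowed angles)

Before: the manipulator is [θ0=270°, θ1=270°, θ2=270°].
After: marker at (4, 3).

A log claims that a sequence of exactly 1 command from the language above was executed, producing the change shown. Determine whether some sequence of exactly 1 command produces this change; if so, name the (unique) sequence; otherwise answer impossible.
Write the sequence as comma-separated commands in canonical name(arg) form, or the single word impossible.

initial: [θ0=270°, θ1=270°, θ2=270°]
[1] after rotate(1, -90): [θ0=270°, θ1=180°, θ2=270°]
uniquely the one of 9 1-step routes that fits.

rotate(1, -90)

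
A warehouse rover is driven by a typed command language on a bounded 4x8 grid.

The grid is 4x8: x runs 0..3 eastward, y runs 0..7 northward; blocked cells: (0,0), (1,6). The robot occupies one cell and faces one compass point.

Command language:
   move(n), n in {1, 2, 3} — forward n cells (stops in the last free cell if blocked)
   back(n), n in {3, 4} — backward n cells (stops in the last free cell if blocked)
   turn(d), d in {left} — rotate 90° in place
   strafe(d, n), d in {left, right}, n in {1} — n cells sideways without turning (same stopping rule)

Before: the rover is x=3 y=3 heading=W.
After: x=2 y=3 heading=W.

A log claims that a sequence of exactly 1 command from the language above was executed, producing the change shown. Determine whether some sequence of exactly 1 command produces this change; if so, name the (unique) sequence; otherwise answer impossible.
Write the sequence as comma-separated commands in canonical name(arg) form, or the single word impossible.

key: heading stays W — the single command does not turn
start: x=3 y=3 heading=W
t=1 move(1) ⇒ x=2 y=3 heading=W
no other 1-command option fits: unique.

move(1)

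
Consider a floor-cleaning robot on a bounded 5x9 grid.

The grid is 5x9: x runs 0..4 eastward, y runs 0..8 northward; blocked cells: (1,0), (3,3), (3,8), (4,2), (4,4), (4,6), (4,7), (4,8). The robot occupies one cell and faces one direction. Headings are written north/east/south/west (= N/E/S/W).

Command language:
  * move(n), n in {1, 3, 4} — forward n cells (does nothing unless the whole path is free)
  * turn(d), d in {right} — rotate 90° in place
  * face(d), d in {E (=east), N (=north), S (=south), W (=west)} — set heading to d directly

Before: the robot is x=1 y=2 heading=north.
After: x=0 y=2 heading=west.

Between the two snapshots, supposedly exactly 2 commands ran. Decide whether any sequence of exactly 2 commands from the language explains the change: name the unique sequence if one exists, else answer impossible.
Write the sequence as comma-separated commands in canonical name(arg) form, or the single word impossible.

key: running move(1) before face(W) would end elsewhere — order is forced
start: x=1 y=2 heading=north
1. face(W) → x=1 y=2 heading=west
2. move(1) → x=0 y=2 heading=west
no rival 2-sequence matches.

face(W), move(1)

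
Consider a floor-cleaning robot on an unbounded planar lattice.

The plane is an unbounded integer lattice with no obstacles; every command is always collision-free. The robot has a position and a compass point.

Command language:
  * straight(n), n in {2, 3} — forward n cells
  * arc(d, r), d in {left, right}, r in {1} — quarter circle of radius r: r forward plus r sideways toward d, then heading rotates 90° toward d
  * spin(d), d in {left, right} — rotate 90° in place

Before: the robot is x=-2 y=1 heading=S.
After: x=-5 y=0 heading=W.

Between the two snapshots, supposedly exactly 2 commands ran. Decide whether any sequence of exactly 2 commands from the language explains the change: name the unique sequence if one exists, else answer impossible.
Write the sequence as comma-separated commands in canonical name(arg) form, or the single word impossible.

key: running straight(2) before arc(right, 1) would end elsewhere — order is forced
from: x=-2 y=1 heading=S
[1] after arc(right, 1): x=-3 y=0 heading=W
[2] after straight(2): x=-5 y=0 heading=W
all 36 alternatives checked — unique.

arc(right, 1), straight(2)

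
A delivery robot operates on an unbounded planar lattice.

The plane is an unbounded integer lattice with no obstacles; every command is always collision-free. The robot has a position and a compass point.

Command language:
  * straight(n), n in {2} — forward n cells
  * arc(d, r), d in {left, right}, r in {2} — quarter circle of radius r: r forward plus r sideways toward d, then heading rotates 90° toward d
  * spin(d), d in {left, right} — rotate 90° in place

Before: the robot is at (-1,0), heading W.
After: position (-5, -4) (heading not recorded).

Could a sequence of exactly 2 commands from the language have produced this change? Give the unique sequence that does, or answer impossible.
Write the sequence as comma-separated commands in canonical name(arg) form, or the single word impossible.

key: order matters: swapping arc(left, 2) and arc(right, 2) lands elsewhere
t0: at (-1,0), heading W
t=1 arc(left, 2) ⇒ at (-3,-2), heading S
t=2 arc(right, 2) ⇒ at (-5,-4), heading W
no rival 2-sequence matches.

arc(left, 2), arc(right, 2)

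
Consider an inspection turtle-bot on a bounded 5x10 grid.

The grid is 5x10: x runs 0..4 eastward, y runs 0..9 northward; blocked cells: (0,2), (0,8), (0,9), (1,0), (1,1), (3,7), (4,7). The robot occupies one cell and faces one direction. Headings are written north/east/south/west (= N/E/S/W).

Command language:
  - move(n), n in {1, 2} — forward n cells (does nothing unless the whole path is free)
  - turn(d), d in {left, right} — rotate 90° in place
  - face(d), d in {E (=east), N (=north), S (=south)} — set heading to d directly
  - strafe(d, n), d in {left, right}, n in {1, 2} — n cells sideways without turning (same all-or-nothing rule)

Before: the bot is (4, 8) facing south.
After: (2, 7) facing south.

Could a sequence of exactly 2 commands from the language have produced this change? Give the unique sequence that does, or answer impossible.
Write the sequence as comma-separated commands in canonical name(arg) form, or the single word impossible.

strafe(right, 2), move(1)

key: heading stays S — no command in the sequence turns
from: (4, 8) facing south
[1] after strafe(right, 2): (2, 8) facing south
[2] after move(1): (2, 7) facing south
all 121 alternatives checked — unique.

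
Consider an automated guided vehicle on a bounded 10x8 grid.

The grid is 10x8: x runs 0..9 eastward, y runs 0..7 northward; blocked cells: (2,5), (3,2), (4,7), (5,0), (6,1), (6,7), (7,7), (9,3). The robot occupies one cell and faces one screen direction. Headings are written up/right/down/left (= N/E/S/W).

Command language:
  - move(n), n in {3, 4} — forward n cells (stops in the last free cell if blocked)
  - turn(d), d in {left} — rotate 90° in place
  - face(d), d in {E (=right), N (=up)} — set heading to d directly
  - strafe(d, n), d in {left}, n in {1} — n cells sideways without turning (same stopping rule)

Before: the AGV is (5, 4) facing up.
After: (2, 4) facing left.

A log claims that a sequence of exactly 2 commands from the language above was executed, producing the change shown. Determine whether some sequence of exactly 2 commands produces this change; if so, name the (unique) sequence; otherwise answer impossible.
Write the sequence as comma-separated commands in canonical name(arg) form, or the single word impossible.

turn(left), move(3)

key: order matters: swapping turn(left) and move(3) lands elsewhere
start: (5, 4) facing up
[1] after turn(left): (5, 4) facing left
[2] after move(3): (2, 4) facing left
no rival 2-sequence matches.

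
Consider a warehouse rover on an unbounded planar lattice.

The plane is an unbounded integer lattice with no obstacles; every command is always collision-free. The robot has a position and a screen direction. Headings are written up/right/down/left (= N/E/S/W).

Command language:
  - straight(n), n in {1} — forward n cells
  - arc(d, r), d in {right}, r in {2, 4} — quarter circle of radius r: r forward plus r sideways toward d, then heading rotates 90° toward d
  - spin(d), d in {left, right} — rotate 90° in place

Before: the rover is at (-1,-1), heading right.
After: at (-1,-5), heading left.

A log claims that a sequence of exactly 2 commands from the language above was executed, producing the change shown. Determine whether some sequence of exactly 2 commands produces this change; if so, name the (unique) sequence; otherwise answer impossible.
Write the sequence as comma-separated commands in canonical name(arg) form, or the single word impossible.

key: cell and facing (now W) both changed — the 2 commands mix motion and turning
start: at (-1,-1), heading right
step 1 (arc(right, 2)): at (1,-3), heading down
step 2 (arc(right, 2)): at (-1,-5), heading left
no rival 2-sequence matches.

arc(right, 2), arc(right, 2)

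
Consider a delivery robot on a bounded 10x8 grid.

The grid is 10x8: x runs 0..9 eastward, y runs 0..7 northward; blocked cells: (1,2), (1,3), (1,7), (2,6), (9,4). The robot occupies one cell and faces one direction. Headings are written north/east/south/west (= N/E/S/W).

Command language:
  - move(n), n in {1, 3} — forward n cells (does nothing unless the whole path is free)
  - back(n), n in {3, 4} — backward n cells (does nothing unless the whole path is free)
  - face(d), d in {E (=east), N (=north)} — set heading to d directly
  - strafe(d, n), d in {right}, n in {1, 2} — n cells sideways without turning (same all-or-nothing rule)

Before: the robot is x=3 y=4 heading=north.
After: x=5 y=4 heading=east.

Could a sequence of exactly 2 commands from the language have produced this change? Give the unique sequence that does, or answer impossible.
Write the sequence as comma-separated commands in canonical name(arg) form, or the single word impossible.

strafe(right, 2), face(E)

key: order matters: swapping strafe(right, 2) and face(E) lands elsewhere
start: x=3 y=4 heading=north
t=1 strafe(right, 2) ⇒ x=5 y=4 heading=north
t=2 face(E) ⇒ x=5 y=4 heading=east
no rival 2-sequence matches.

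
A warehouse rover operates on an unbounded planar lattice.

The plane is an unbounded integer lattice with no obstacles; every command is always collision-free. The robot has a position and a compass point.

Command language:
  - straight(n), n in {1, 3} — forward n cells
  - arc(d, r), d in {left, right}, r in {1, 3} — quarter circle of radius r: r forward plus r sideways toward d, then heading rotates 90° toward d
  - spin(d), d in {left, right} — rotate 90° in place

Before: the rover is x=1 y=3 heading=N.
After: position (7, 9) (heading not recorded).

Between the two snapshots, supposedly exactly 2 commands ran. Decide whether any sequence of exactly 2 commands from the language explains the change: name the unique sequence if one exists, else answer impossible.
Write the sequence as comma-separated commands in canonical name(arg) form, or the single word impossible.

key: order matters: swapping arc(right, 3) and arc(left, 3) lands elsewhere
initial: x=1 y=3 heading=N
t=1 arc(right, 3) ⇒ x=4 y=6 heading=E
t=2 arc(left, 3) ⇒ x=7 y=9 heading=N
no rival 2-sequence matches.

arc(right, 3), arc(left, 3)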